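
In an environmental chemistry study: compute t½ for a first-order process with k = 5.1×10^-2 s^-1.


t½ = ln2/k = 0.693147/(5.1×10^-2 s^-1)
= 13.59 s

13.59 s


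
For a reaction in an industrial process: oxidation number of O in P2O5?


O is usually -2
Oxidation number: -2

-2


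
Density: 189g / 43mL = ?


ρ = mass/volume
= 189/43
= 4.395 g/mL

4.395 g/mL


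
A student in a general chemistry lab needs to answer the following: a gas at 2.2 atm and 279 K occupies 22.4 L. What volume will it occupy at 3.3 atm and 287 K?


P1V1/T1 = P2V2/T2
V2 = P1V1T2/(T1P2)
= 2.2×22.4×287/(279×3.3)
= 15.362 L

15.362 L


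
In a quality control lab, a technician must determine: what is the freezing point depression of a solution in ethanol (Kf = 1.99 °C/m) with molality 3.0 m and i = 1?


ΔTf = Kf × m × i
= 1.99 × 3.0 × 1
= 5.97 °C

5.97 °C


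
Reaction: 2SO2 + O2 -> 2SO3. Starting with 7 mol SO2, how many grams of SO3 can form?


Mole ratio SO3:SO2 = 2:2
n(SO3) = 7 × 2/2 = 7.000 mol
mass = 7.000 × 80.07 = 560.49 g

560.49 g


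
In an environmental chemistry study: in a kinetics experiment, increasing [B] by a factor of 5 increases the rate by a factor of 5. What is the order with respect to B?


rate ∝ [B]^n
5^n = 5 → n = 1
Order in B: 1

1


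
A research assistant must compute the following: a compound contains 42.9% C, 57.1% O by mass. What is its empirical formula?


Assume 100 g sample. Moles of each element:
  C: 42.9/12.01 = 3.572 mol
  O: 57.1/16.0 = 3.569 mol
Divide by smallest (3.569):
  C: 3.572/3.569 = 1.0
  O: 3.569/3.569 = 1.0
Empirical formula: CO

CO


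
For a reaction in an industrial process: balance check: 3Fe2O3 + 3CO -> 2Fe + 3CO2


Equation: 3Fe2O3 + 3CO -> 2Fe + 3CO2
Check atoms: C: 3=3, Fe: 6≠2, O: 12≠6
Not balanced

No, not balanced


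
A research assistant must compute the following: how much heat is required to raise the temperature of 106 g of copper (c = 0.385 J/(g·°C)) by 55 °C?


q = mcΔT = 106 × 0.385 × 55
= 2244.55 J

2244.55 J


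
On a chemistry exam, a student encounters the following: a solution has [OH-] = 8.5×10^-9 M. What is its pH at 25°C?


pOH = -log10([OH-]) = -log10(8.5×10^-9)
= 9 - log10(8.5) = 8.07
pH = 14 - pOH = 14 - 8.07 = 5.93

5.93


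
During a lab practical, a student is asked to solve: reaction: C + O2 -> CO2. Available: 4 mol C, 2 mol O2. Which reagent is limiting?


Mole ratio available / coefficient:
  C: 4/1 = 4.000
  O2: 2/1 = 2.000
Smaller ratio is limiting.

O2


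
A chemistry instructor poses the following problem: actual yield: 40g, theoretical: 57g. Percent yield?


% yield = actual/theoretical × 100
= 40/57 × 100
= 70.18%

70.18%


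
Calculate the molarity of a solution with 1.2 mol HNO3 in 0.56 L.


M = n/V = 1.2/0.56 = 2.143 mol/L

2.143 M


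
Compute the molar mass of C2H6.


M(C2H6) = 2×12.01 + 6×1.008
= 24.02 + 6.05
= 30.07 g/mol

30.07 g/mol


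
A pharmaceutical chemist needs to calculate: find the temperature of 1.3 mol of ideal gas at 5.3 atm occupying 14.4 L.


PV = nRT  (R = 0.08206 L·atm/(mol·K))
T = PV/(nR) = 5.3×14.4/(1.3×0.08206)
= 76.32/0.106678
= 715.42 K

715.42 K


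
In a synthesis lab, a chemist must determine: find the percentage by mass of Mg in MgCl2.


M(MgCl2) = 1×24.31 + 2×35.45 = 95.21 g/mol
Mass of Mg = 1 × 24.31 = 24.31 g/mol
% Mg = 24.31/95.21 × 100 = 25.53%

25.53%


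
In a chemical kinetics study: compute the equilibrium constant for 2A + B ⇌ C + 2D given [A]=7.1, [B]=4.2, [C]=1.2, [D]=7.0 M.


Kc = [C][D]^2/([A]^2[B])
= (1.2^1 × 7.0^2)/(7.1^2 × 4.2^1)
= 58.8/211.722
= 0.2777

0.2777


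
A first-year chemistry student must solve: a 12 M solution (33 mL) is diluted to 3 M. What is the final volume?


C1V1 = C2V2
12 × 33 = 3 × V2
V2 = 396/3 = 132.0 mL

132.0 mL


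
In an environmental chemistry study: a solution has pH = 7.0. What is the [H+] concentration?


[H+] = 10^(-pH) = 10^(-7.0)
= 1.0×10^-7 M

1.0×10^-7 M


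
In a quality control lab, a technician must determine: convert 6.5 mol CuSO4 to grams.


M(CuSO4) = 159.62 g/mol
mass = n × M = 6.5 × 159.62 = 1037.53 g

1037.53 g


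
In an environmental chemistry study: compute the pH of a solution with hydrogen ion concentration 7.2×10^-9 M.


pH = -log10([H+]) = -log10(7.2×10^-9)
= 9 - log10(7.2)
= 9 - 0.86
= 8.14

8.14


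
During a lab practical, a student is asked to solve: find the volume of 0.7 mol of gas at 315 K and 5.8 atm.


PV = nRT  (R = 0.08206 L·atm/(mol·K))
V = nRT/P = 0.7×0.08206×315/5.8
= 3.12 L

3.12 L


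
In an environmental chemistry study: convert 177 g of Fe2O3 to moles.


M(Fe2O3) = 159.7 g/mol
n = mass/M = 177/159.7 = 1.1083 mol

1.1083 mol


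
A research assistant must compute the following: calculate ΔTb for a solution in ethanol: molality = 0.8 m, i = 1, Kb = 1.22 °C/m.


ΔTb = Kb × m × i
= 1.22 × 0.8 × 1
= 0.976 °C

0.976 °C


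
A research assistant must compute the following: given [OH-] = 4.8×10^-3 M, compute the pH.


pOH = -log10([OH-]) = -log10(4.8×10^-3)
= 3 - log10(4.8) = 2.32
pH = 14 - pOH = 14 - 2.32 = 11.68

11.68


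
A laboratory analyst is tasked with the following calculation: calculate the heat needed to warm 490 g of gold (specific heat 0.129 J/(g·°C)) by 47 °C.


q = mcΔT = 490 × 0.129 × 47
= 2970.87 J

2970.87 J


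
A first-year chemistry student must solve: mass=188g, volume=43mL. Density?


ρ = mass/volume
= 188/43
= 4.372 g/mL

4.372 g/mL


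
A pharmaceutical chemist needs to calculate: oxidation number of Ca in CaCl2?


Group 2 metal: +2
Oxidation number: +2

+2


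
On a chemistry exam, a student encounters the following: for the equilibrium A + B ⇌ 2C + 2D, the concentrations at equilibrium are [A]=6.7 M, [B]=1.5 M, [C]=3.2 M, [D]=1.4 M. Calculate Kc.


Kc = [C]^2[D]^2/([A][B])
= (3.2^2 × 1.4^2)/(6.7^1 × 1.5^1)
= 20.0704/10.05
= 1.997

1.997


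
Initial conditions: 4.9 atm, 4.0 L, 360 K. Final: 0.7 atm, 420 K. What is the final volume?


P1V1/T1 = P2V2/T2
V2 = P1V1T2/(T1P2)
= 4.9×4.0×420/(360×0.7)
= 32.667 L

32.667 L


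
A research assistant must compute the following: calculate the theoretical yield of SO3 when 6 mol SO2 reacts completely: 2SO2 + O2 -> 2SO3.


Mole ratio SO3:SO2 = 2:2
n(SO3) = 6 × 2/2 = 6.000 mol
mass = 6.000 × 80.07 = 480.42 g

480.42 g


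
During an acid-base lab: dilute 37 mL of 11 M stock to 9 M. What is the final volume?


C1V1 = C2V2
11 × 37 = 9 × V2
V2 = 407/9 = 45.22 mL

45.22 mL


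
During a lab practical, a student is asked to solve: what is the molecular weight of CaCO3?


M(CaCO3) = 1×40.08 + 1×12.01 + 3×16.0
= 40.08 + 12.01 + 48.0
= 100.09 g/mol

100.09 g/mol


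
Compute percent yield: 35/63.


% yield = actual/theoretical × 100
= 35/63 × 100
= 55.56%

55.56%


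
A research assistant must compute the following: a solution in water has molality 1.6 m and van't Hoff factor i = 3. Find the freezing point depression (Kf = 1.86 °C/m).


ΔTf = Kf × m × i
= 1.86 × 1.6 × 3
= 8.928 °C

8.928 °C


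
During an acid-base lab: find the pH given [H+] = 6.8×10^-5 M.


pH = -log10([H+]) = -log10(6.8×10^-5)
= 5 - log10(6.8)
= 5 - 0.83
= 4.17

4.17


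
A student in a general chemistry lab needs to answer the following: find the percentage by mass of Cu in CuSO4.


M(CuSO4) = 1×63.55 + 1×32.07 + 4×16.0 = 159.62 g/mol
Mass of Cu = 1 × 63.55 = 63.55 g/mol
% Cu = 63.55/159.62 × 100 = 39.81%

39.81%


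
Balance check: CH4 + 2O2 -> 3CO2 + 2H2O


Equation: CH4 + 2O2 -> 3CO2 + 2H2O
Check atoms: C: 1≠3, H: 4=4, O: 4≠8
Not balanced

No, not balanced


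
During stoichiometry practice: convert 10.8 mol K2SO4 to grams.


M(K2SO4) = 174.27 g/mol
mass = n × M = 10.8 × 174.27 = 1882.12 g

1882.12 g


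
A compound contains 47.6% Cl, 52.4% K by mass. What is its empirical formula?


Assume 100 g sample. Moles of each element:
  Cl: 47.6/35.45 = 1.343 mol
  K: 52.4/39.1 = 1.34 mol
Divide by smallest (1.34):
  Cl: 1.343/1.34 = 1.0
  K: 1.34/1.34 = 1.0
Empirical formula: KCl

KCl


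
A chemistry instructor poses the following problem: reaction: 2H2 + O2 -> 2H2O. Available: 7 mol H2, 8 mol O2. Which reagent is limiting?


Mole ratio available / coefficient:
  H2: 7/2 = 3.500
  O2: 8/1 = 8.000
Smaller ratio is limiting.

H2


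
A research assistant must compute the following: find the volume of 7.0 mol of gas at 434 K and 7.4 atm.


PV = nRT  (R = 0.08206 L·atm/(mol·K))
V = nRT/P = 7.0×0.08206×434/7.4
= 33.689 L

33.689 L


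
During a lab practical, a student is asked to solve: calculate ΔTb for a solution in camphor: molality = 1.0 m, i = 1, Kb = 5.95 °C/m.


ΔTb = Kb × m × i
= 5.95 × 1.0 × 1
= 5.95 °C

5.95 °C


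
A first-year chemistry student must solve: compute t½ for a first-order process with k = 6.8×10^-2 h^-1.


t½ = ln2/k = 0.693147/(6.8×10^-2 h^-1)
= 10.19 h

10.19 h


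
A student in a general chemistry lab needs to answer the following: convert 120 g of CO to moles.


M(CO) = 28.01 g/mol
n = mass/M = 120/28.01 = 4.2842 mol

4.2842 mol


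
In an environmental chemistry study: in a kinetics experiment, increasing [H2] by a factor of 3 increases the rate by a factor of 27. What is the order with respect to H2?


rate ∝ [H2]^n
3^n = 27 → n = 3
Order in H2: 3

3


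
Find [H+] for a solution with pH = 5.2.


[H+] = 10^(-pH) = 10^(-5.2)
= 6.31×10^-6 M

6.31×10^-6 M


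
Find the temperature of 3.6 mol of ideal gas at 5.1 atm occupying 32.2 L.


PV = nRT  (R = 0.08206 L·atm/(mol·K))
T = PV/(nR) = 5.1×32.2/(3.6×0.08206)
= 164.22/0.295416
= 555.89 K

555.89 K


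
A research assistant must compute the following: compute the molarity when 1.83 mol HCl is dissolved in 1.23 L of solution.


M = n/V = 1.83/1.23 = 1.488 mol/L

1.488 M


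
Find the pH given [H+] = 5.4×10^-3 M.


pH = -log10([H+]) = -log10(5.4×10^-3)
= 3 - log10(5.4)
= 3 - 0.73
= 2.27

2.27


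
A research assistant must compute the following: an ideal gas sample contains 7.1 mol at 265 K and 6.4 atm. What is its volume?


PV = nRT  (R = 0.08206 L·atm/(mol·K))
V = nRT/P = 7.1×0.08206×265/6.4
= 24.124 L

24.124 L


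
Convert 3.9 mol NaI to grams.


M(NaI) = 149.89 g/mol
mass = n × M = 3.9 × 149.89 = 584.57 g

584.57 g


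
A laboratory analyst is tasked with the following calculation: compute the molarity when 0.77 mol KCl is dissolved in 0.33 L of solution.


M = n/V = 0.77/0.33 = 2.333 mol/L

2.333 M


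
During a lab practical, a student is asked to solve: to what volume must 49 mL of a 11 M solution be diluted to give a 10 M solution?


C1V1 = C2V2
11 × 49 = 10 × V2
V2 = 539/10 = 53.9 mL

53.9 mL


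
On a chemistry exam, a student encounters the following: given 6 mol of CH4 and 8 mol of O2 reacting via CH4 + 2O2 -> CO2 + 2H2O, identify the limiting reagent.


Mole ratio available / coefficient:
  CH4: 6/1 = 6.000
  O2: 8/2 = 4.000
Smaller ratio is limiting.

O2


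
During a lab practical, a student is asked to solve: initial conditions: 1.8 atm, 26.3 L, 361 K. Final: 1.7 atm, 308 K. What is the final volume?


P1V1/T1 = P2V2/T2
V2 = P1V1T2/(T1P2)
= 1.8×26.3×308/(361×1.7)
= 23.759 L

23.759 L


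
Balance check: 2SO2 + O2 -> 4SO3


Equation: 2SO2 + O2 -> 4SO3
Check atoms: O: 6≠12, S: 2≠4
Not balanced

No, not balanced


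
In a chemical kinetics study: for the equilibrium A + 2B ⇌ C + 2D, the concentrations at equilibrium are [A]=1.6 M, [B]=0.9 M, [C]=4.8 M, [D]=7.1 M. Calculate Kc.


Kc = [C][D]^2/([A][B]^2)
= (4.8^1 × 7.1^2)/(1.6^1 × 0.9^2)
= 241.968/1.296
= 186.7

186.7


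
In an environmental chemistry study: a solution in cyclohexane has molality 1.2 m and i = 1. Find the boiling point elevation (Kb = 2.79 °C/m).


ΔTb = Kb × m × i
= 2.79 × 1.2 × 1
= 3.348 °C

3.348 °C


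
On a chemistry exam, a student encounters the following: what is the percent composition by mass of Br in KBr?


M(KBr) = 1×39.1 + 1×79.9 = 119.00 g/mol
Mass of Br = 1 × 79.9 = 79.90 g/mol
% Br = 79.90/119.00 × 100 = 67.14%

67.14%


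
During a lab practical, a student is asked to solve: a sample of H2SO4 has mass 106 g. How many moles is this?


M(H2SO4) = 98.09 g/mol
n = mass/M = 106/98.09 = 1.0806 mol

1.0806 mol


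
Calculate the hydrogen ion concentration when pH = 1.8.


[H+] = 10^(-pH) = 10^(-1.8)
= 1.58×10^-2 M

1.58×10^-2 M


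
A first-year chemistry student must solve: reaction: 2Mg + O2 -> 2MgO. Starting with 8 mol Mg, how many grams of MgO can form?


Mole ratio MgO:Mg = 2:2
n(MgO) = 8 × 2/2 = 8.000 mol
mass = 8.000 × 40.31 = 322.48 g

322.48 g


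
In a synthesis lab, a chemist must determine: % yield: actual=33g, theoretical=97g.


% yield = actual/theoretical × 100
= 33/97 × 100
= 34.02%

34.02%


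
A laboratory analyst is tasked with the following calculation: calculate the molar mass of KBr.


M(KBr) = 1×39.1 + 1×79.9
= 39.1 + 79.9
= 119.0 g/mol

119.0 g/mol


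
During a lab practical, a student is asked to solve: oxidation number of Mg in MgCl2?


Group 2 metal: +2
Oxidation number: +2

+2


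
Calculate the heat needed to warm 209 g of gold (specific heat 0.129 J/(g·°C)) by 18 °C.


q = mcΔT = 209 × 0.129 × 18
= 485.30 J

485.30 J


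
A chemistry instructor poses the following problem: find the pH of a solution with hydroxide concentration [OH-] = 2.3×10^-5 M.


pOH = -log10([OH-]) = -log10(2.3×10^-5)
= 5 - log10(2.3) = 4.64
pH = 14 - pOH = 14 - 4.64 = 9.36

9.36


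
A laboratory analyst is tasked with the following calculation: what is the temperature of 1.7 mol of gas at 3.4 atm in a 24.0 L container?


PV = nRT  (R = 0.08206 L·atm/(mol·K))
T = PV/(nR) = 3.4×24.0/(1.7×0.08206)
= 81.60/0.139502
= 584.94 K

584.94 K


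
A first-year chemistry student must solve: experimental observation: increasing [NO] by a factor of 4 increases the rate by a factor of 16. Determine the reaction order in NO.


rate ∝ [NO]^n
4^n = 16 → n = 2
Order in NO: 2

2


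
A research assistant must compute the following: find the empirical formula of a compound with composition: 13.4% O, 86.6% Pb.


Assume 100 g sample. Moles of each element:
  O: 13.4/16.0 = 0.838 mol
  Pb: 86.6/207.2 = 0.418 mol
Divide by smallest (0.418):
  O: 0.838/0.418 = 2.0
  Pb: 0.418/0.418 = 1.0
Empirical formula: PbO2

PbO2


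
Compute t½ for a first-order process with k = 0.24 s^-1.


t½ = ln2/k = 0.693147/(0.24 s^-1)
= 2.888 s

2.888 s


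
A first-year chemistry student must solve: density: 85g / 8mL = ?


ρ = mass/volume
= 85/8
= 10.625 g/mL

10.625 g/mL


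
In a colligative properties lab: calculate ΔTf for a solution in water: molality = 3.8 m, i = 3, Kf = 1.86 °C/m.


ΔTf = Kf × m × i
= 1.86 × 3.8 × 3
= 21.204 °C

21.204 °C


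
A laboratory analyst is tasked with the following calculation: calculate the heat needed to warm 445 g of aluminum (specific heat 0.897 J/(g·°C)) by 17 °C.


q = mcΔT = 445 × 0.897 × 17
= 6785.81 J

6785.81 J


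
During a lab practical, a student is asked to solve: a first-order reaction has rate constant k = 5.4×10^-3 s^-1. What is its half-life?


t½ = ln2/k = 0.693147/(5.4×10^-3 s^-1)
= 128.4 s

128.4 s


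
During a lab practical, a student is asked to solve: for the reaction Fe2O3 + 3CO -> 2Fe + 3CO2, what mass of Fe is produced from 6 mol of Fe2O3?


Mole ratio Fe:Fe2O3 = 2:1
n(Fe) = 6 × 2/1 = 12.000 mol
mass = 12.000 × 55.85 = 670.2 g

670.2 g


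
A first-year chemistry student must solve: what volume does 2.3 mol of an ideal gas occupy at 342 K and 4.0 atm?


PV = nRT  (R = 0.08206 L·atm/(mol·K))
V = nRT/P = 2.3×0.08206×342/4.0
= 16.137 L

16.137 L


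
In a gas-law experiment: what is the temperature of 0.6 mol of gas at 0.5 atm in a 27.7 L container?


PV = nRT  (R = 0.08206 L·atm/(mol·K))
T = PV/(nR) = 0.5×27.7/(0.6×0.08206)
= 13.85/0.049236
= 281.30 K

281.30 K


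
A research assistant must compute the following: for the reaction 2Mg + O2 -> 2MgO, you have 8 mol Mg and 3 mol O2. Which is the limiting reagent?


Mole ratio available / coefficient:
  Mg: 8/2 = 4.000
  O2: 3/1 = 3.000
Smaller ratio is limiting.

O2


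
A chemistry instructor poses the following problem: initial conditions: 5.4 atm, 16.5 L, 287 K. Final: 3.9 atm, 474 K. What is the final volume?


P1V1/T1 = P2V2/T2
V2 = P1V1T2/(T1P2)
= 5.4×16.5×474/(287×3.9)
= 37.732 L

37.732 L


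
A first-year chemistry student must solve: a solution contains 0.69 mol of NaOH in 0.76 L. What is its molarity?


M = n/V = 0.69/0.76 = 0.908 mol/L

0.908 M


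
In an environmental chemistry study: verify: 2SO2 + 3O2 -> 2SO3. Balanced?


Equation: 2SO2 + 3O2 -> 2SO3
Check atoms: O: 10≠6, S: 2=2
Not balanced

No, not balanced


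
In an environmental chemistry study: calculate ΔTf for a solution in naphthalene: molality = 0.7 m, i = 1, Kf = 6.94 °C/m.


ΔTf = Kf × m × i
= 6.94 × 0.7 × 1
= 4.858 °C

4.858 °C


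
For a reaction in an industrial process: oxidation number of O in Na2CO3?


O is usually -2
Oxidation number: -2

-2


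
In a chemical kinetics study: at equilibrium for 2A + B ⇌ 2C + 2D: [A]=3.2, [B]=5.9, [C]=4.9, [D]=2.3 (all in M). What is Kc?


Kc = [C]^2[D]^2/([A]^2[B])
= (4.9^2 × 2.3^2)/(3.2^2 × 5.9^1)
= 127.0129/60.416
= 2.102

2.102


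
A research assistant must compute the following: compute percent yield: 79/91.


% yield = actual/theoretical × 100
= 79/91 × 100
= 86.81%

86.81%


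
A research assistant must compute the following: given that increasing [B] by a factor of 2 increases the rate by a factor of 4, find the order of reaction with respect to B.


rate ∝ [B]^n
2^n = 4 → n = 2
Order in B: 2

2


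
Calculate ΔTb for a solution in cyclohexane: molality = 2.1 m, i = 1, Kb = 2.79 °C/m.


ΔTb = Kb × m × i
= 2.79 × 2.1 × 1
= 5.859 °C

5.859 °C


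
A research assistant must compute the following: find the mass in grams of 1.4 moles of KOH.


M(KOH) = 56.11 g/mol
mass = n × M = 1.4 × 56.11 = 78.55 g

78.55 g


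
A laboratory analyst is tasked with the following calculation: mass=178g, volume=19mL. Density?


ρ = mass/volume
= 178/19
= 9.368 g/mL

9.368 g/mL


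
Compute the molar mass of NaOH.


M(NaOH) = 1×22.99 + 1×16.0 + 1×1.008
= 22.99 + 16.0 + 1.01
= 40.0 g/mol

40.0 g/mol


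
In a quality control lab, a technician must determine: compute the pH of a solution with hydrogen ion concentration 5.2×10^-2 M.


pH = -log10([H+]) = -log10(5.2×10^-2)
= 2 - log10(5.2)
= 2 - 0.72
= 1.28

1.28


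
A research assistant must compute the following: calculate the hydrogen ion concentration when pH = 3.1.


[H+] = 10^(-pH) = 10^(-3.1)
= 7.94×10^-4 M

7.94×10^-4 M


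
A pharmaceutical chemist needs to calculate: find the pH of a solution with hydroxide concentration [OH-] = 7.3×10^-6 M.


pOH = -log10([OH-]) = -log10(7.3×10^-6)
= 6 - log10(7.3) = 5.14
pH = 14 - pOH = 14 - 5.14 = 8.86

8.86


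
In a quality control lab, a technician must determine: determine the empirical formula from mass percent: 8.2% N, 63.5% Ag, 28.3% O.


Assume 100 g sample. Moles of each element:
  N: 8.2/14.01 = 0.585 mol
  Ag: 63.5/107.87 = 0.589 mol
  O: 28.3/16.0 = 1.769 mol
Divide by smallest (0.585):
  N: 0.585/0.585 = 1.0
  Ag: 0.589/0.585 = 1.01
  O: 1.769/0.585 = 3.02
Empirical formula: AgNO3

AgNO3


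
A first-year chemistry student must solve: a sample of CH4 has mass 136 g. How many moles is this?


M(CH4) = 16.04 g/mol
n = mass/M = 136/16.04 = 8.4788 mol

8.4788 mol


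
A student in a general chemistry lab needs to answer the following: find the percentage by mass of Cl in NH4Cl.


M(NH4Cl) = 1×14.01 + 4×1.008 + 1×35.45 = 53.492 g/mol
Mass of Cl = 1 × 35.45 = 35.45 g/mol
% Cl = 35.45/53.492 × 100 = 66.27%

66.27%


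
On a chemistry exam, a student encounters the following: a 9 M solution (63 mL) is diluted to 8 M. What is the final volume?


C1V1 = C2V2
9 × 63 = 8 × V2
V2 = 567/8 = 70.88 mL

70.88 mL


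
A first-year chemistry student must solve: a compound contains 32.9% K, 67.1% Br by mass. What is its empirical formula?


Assume 100 g sample. Moles of each element:
  K: 32.9/39.1 = 0.841 mol
  Br: 67.1/79.9 = 0.84 mol
Divide by smallest (0.84):
  K: 0.841/0.84 = 1.0
  Br: 0.84/0.84 = 1.0
Empirical formula: KBr

KBr


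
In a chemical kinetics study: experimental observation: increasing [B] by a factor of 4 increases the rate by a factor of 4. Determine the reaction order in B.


rate ∝ [B]^n
4^n = 4 → n = 1
Order in B: 1

1


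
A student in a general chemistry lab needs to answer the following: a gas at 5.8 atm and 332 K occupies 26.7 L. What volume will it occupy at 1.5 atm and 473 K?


P1V1/T1 = P2V2/T2
V2 = P1V1T2/(T1P2)
= 5.8×26.7×473/(332×1.5)
= 147.086 L

147.086 L


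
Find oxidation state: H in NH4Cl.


H is +1 with nonmetals
Oxidation number: +1

+1


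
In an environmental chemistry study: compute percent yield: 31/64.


% yield = actual/theoretical × 100
= 31/64 × 100
= 48.44%

48.44%


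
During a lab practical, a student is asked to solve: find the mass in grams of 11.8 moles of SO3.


M(SO3) = 80.07 g/mol
mass = n × M = 11.8 × 80.07 = 944.83 g

944.83 g


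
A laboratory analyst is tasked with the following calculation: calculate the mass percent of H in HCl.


M(HCl) = 1×1.008 + 1×35.45 = 36.458 g/mol
Mass of H = 1 × 1.008 = 1.008 g/mol
% H = 1.008/36.458 × 100 = 2.76%

2.76%


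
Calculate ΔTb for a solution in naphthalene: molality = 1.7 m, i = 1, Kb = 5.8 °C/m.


ΔTb = Kb × m × i
= 5.8 × 1.7 × 1
= 9.86 °C

9.86 °C


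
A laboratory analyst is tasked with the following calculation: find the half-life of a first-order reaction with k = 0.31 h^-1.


t½ = ln2/k = 0.693147/(0.31 h^-1)
= 2.236 h

2.236 h


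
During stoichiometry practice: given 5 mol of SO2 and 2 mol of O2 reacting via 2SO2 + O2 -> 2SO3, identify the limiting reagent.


Mole ratio available / coefficient:
  SO2: 5/2 = 2.500
  O2: 2/1 = 2.000
Smaller ratio is limiting.

O2


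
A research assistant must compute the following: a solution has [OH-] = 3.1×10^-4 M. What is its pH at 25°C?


pOH = -log10([OH-]) = -log10(3.1×10^-4)
= 4 - log10(3.1) = 3.51
pH = 14 - pOH = 14 - 3.51 = 10.49

10.49


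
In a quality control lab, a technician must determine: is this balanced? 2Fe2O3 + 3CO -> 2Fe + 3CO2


Equation: 2Fe2O3 + 3CO -> 2Fe + 3CO2
Check atoms: C: 3=3, Fe: 4≠2, O: 9≠6
Not balanced

No, not balanced


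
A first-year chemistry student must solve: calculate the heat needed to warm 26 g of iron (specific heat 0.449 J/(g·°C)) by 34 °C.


q = mcΔT = 26 × 0.449 × 34
= 396.92 J

396.92 J


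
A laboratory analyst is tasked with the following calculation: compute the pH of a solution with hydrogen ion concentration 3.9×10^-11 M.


pH = -log10([H+]) = -log10(3.9×10^-11)
= 11 - log10(3.9)
= 11 - 0.59
= 10.41

10.41


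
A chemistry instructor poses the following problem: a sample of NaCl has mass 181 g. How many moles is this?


M(NaCl) = 58.44 g/mol
n = mass/M = 181/58.44 = 3.0972 mol

3.0972 mol


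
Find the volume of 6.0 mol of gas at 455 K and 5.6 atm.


PV = nRT  (R = 0.08206 L·atm/(mol·K))
V = nRT/P = 6.0×0.08206×455/5.6
= 40.004 L

40.004 L


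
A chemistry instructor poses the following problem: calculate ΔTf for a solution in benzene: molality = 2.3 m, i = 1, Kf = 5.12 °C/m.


ΔTf = Kf × m × i
= 5.12 × 2.3 × 1
= 11.776 °C

11.776 °C


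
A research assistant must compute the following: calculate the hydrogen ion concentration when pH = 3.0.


[H+] = 10^(-pH) = 10^(-3.0)
= 1.0×10^-3 M

1.0×10^-3 M


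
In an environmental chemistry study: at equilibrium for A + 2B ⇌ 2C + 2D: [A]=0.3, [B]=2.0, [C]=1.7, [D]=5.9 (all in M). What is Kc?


Kc = [C]^2[D]^2/([A][B]^2)
= (1.7^2 × 5.9^2)/(0.3^1 × 2.0^2)
= 100.6009/1.2
= 83.83

83.83


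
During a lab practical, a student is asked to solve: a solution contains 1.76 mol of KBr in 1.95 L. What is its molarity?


M = n/V = 1.76/1.95 = 0.903 mol/L

0.903 M


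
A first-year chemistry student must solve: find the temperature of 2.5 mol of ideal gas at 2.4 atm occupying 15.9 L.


PV = nRT  (R = 0.08206 L·atm/(mol·K))
T = PV/(nR) = 2.4×15.9/(2.5×0.08206)
= 38.16/0.205150
= 186.01 K

186.01 K


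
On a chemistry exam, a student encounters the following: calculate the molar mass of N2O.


M(N2O) = 2×14.01 + 1×16.0
= 28.02 + 16.0
= 44.02 g/mol

44.02 g/mol


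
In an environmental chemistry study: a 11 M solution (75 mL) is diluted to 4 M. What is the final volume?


C1V1 = C2V2
11 × 75 = 4 × V2
V2 = 825/4 = 206.25 mL

206.25 mL


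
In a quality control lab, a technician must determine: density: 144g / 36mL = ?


ρ = mass/volume
= 144/36
= 4.0 g/mL

4.0 g/mL


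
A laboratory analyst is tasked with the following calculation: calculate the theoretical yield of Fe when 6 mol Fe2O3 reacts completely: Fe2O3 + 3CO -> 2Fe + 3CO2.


Mole ratio Fe:Fe2O3 = 2:1
n(Fe) = 6 × 2/1 = 12.000 mol
mass = 12.000 × 55.85 = 670.2 g

670.2 g


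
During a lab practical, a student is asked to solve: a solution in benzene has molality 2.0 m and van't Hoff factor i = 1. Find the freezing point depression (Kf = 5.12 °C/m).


ΔTf = Kf × m × i
= 5.12 × 2.0 × 1
= 10.24 °C

10.24 °C


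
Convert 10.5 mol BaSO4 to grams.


M(BaSO4) = 233.4 g/mol
mass = n × M = 10.5 × 233.4 = 2450.70 g

2450.70 g


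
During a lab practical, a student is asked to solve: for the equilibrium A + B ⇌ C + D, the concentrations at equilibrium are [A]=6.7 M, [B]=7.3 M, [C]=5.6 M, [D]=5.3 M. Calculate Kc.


Kc = [C][D]/([A][B])
= (5.6^1 × 5.3^1)/(6.7^1 × 7.3^1)
= 29.68/48.91
= 0.6068

0.6068


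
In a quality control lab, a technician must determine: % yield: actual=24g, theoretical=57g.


% yield = actual/theoretical × 100
= 24/57 × 100
= 42.11%

42.11%


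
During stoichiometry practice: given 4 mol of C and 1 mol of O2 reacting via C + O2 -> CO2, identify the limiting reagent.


Mole ratio available / coefficient:
  C: 4/1 = 4.000
  O2: 1/1 = 1.000
Smaller ratio is limiting.

O2


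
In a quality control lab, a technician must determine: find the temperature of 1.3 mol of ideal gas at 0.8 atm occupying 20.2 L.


PV = nRT  (R = 0.08206 L·atm/(mol·K))
T = PV/(nR) = 0.8×20.2/(1.3×0.08206)
= 16.16/0.106678
= 151.48 K

151.48 K


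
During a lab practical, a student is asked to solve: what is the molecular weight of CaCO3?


M(CaCO3) = 1×40.08 + 1×12.01 + 3×16.0
= 40.08 + 12.01 + 48.0
= 100.09 g/mol

100.09 g/mol


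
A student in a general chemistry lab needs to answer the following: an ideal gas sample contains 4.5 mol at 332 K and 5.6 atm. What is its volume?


PV = nRT  (R = 0.08206 L·atm/(mol·K))
V = nRT/P = 4.5×0.08206×332/5.6
= 21.892 L

21.892 L


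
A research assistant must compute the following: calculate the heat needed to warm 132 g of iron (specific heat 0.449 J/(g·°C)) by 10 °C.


q = mcΔT = 132 × 0.449 × 10
= 592.68 J

592.68 J


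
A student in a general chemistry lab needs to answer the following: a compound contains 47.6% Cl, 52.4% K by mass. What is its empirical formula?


Assume 100 g sample. Moles of each element:
  Cl: 47.6/35.45 = 1.343 mol
  K: 52.4/39.1 = 1.34 mol
Divide by smallest (1.34):
  Cl: 1.343/1.34 = 1.0
  K: 1.34/1.34 = 1.0
Empirical formula: KCl

KCl


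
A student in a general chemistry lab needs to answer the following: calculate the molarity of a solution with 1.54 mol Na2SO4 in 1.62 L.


M = n/V = 1.54/1.62 = 0.951 mol/L

0.951 M


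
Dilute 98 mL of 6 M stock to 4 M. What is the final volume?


C1V1 = C2V2
6 × 98 = 4 × V2
V2 = 588/4 = 147.0 mL

147.0 mL


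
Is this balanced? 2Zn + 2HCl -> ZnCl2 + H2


Equation: 2Zn + 2HCl -> ZnCl2 + H2
Check atoms: Cl: 2=2, H: 2=2, Zn: 2≠1
Not balanced

No, not balanced


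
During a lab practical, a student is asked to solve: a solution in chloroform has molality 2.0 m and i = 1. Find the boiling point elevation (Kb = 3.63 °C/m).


ΔTb = Kb × m × i
= 3.63 × 2.0 × 1
= 7.26 °C

7.26 °C


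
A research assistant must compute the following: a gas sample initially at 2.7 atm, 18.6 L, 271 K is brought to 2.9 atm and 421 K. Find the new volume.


P1V1/T1 = P2V2/T2
V2 = P1V1T2/(T1P2)
= 2.7×18.6×421/(271×2.9)
= 26.902 L

26.902 L


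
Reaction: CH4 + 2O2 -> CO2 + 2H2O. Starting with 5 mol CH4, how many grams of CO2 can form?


Mole ratio CO2:CH4 = 1:1
n(CO2) = 5 × 1/1 = 5.000 mol
mass = 5.000 × 44.01 = 220.05 g

220.05 g


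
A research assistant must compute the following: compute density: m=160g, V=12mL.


ρ = mass/volume
= 160/12
= 13.333 g/mL

13.333 g/mL


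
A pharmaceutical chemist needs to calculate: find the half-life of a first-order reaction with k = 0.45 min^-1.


t½ = ln2/k = 0.693147/(0.45 min^-1)
= 1.540 min

1.540 min


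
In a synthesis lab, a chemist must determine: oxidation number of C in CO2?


x + 2(-2) = 0, so x = +4
Oxidation number: +4

+4


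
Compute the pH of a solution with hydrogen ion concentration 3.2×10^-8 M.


pH = -log10([H+]) = -log10(3.2×10^-8)
= 8 - log10(3.2)
= 8 - 0.51
= 7.49

7.49


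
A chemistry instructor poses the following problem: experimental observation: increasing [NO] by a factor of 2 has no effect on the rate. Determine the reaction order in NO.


rate ∝ [NO]^n
rate ∝ [NO]^0
Order in NO: 0

0


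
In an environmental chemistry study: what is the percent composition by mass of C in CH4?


M(CH4) = 1×12.01 + 4×1.008 = 16.042 g/mol
Mass of C = 1 × 12.01 = 12.01 g/mol
% C = 12.01/16.042 × 100 = 74.87%

74.87%


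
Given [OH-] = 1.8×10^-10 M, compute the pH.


pOH = -log10([OH-]) = -log10(1.8×10^-10)
= 10 - log10(1.8) = 9.74
pH = 14 - pOH = 14 - 9.74 = 4.26

4.26


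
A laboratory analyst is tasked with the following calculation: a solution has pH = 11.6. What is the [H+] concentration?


[H+] = 10^(-pH) = 10^(-11.6)
= 2.51×10^-12 M

2.51×10^-12 M


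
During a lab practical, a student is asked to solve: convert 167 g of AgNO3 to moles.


M(AgNO3) = 169.88 g/mol
n = mass/M = 167/169.88 = 0.983 mol

0.983 mol


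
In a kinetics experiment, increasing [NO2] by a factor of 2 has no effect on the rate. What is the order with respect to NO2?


rate ∝ [NO2]^n
rate ∝ [NO2]^0
Order in NO2: 0

0


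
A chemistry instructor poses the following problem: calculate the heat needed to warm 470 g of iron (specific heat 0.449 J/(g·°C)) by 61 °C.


q = mcΔT = 470 × 0.449 × 61
= 12872.83 J

12872.83 J


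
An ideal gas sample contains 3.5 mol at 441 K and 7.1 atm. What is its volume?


PV = nRT  (R = 0.08206 L·atm/(mol·K))
V = nRT/P = 3.5×0.08206×441/7.1
= 17.839 L

17.839 L


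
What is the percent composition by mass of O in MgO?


M(MgO) = 1×24.31 + 1×16.0 = 40.31 g/mol
Mass of O = 1 × 16.0 = 16.00 g/mol
% O = 16.00/40.31 × 100 = 39.69%

39.69%


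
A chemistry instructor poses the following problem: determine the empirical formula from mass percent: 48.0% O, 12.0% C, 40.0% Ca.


Assume 100 g sample. Moles of each element:
  O: 48.0/16.0 = 3.0 mol
  C: 12.0/12.01 = 0.999 mol
  Ca: 40.0/40.08 = 0.998 mol
Divide by smallest (0.998):
  O: 3.0/0.998 = 3.01
  C: 0.999/0.998 = 1.0
  Ca: 0.998/0.998 = 1.0
Empirical formula: CaCO3

CaCO3


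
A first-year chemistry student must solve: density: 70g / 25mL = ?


ρ = mass/volume
= 70/25
= 2.8 g/mL

2.8 g/mL


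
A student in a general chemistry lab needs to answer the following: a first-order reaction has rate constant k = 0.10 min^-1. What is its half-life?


t½ = ln2/k = 0.693147/(0.10 min^-1)
= 6.931 min

6.931 min


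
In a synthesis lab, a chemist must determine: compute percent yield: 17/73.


% yield = actual/theoretical × 100
= 17/73 × 100
= 23.29%

23.29%


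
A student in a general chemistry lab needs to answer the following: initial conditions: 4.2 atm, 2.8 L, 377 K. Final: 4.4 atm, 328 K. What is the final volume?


P1V1/T1 = P2V2/T2
V2 = P1V1T2/(T1P2)
= 4.2×2.8×328/(377×4.4)
= 2.325 L

2.325 L


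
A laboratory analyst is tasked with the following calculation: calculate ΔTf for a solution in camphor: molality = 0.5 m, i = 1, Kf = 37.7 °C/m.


ΔTf = Kf × m × i
= 37.7 × 0.5 × 1
= 18.85 °C

18.85 °C


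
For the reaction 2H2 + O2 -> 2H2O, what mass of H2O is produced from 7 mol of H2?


Mole ratio H2O:H2 = 2:2
n(H2O) = 7 × 2/2 = 7.000 mol
mass = 7.000 × 18.02 = 126.14 g

126.14 g


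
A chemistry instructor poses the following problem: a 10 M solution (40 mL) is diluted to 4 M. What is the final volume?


C1V1 = C2V2
10 × 40 = 4 × V2
V2 = 400/4 = 100.0 mL

100.0 mL


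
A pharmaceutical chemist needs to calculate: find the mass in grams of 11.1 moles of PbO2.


M(PbO2) = 239.2 g/mol
mass = n × M = 11.1 × 239.2 = 2655.12 g

2655.12 g


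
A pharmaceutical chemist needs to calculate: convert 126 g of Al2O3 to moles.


M(Al2O3) = 101.96 g/mol
n = mass/M = 126/101.96 = 1.2358 mol

1.2358 mol


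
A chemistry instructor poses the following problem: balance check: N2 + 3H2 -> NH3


Equation: N2 + 3H2 -> NH3
Check atoms: H: 6≠3, N: 2≠1
Not balanced

No, not balanced


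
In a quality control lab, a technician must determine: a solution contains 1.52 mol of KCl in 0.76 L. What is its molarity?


M = n/V = 1.52/0.76 = 2.000 mol/L

2.000 M


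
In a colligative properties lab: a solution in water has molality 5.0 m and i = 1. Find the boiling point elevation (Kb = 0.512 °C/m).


ΔTb = Kb × m × i
= 0.512 × 5.0 × 1
= 2.56 °C

2.56 °C


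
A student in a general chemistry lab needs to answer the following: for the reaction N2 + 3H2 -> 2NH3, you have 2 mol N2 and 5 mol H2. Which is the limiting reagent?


Mole ratio available / coefficient:
  N2: 2/1 = 2.000
  H2: 5/3 = 1.667
Smaller ratio is limiting.

H2


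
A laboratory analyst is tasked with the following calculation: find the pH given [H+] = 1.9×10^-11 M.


pH = -log10([H+]) = -log10(1.9×10^-11)
= 11 - log10(1.9)
= 11 - 0.28
= 10.72

10.72


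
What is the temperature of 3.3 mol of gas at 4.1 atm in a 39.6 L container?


PV = nRT  (R = 0.08206 L·atm/(mol·K))
T = PV/(nR) = 4.1×39.6/(3.3×0.08206)
= 162.36/0.270798
= 599.56 K

599.56 K


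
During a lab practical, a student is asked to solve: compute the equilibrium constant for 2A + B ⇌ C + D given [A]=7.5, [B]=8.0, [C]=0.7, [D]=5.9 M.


Kc = [C][D]/([A]^2[B])
= (0.7^1 × 5.9^1)/(7.5^2 × 8.0^1)
= 4.13/450
= 0.009178

0.009178


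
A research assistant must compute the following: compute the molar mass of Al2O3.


M(Al2O3) = 2×26.98 + 3×16.0
= 53.96 + 48.0
= 101.96 g/mol

101.96 g/mol


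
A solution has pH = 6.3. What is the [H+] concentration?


[H+] = 10^(-pH) = 10^(-6.3)
= 5.01×10^-7 M

5.01×10^-7 M


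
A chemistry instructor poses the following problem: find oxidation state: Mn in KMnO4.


(+1) + x + 4(-2) = 0, so x = +7
Oxidation number: +7

+7


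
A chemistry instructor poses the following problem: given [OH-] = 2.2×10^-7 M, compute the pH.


pOH = -log10([OH-]) = -log10(2.2×10^-7)
= 7 - log10(2.2) = 6.66
pH = 14 - pOH = 14 - 6.66 = 7.34

7.34


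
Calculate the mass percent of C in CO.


M(CO) = 1×12.01 + 1×16.0 = 28.01 g/mol
Mass of C = 1 × 12.01 = 12.01 g/mol
% C = 12.01/28.01 × 100 = 42.88%

42.88%


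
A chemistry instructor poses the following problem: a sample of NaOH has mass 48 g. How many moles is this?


M(NaOH) = 40.0 g/mol
n = mass/M = 48/40.0 = 1.2 mol

1.2 mol


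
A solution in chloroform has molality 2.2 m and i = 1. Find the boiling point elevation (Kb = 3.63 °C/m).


ΔTb = Kb × m × i
= 3.63 × 2.2 × 1
= 7.986 °C

7.986 °C


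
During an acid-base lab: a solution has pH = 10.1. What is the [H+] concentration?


[H+] = 10^(-pH) = 10^(-10.1)
= 7.94×10^-11 M

7.94×10^-11 M


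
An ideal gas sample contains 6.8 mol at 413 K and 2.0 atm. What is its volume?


PV = nRT  (R = 0.08206 L·atm/(mol·K))
V = nRT/P = 6.8×0.08206×413/2.0
= 115.229 L

115.229 L


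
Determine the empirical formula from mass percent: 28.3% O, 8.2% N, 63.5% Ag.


Assume 100 g sample. Moles of each element:
  O: 28.3/16.0 = 1.769 mol
  N: 8.2/14.01 = 0.585 mol
  Ag: 63.5/107.87 = 0.589 mol
Divide by smallest (0.585):
  O: 1.769/0.585 = 3.02
  N: 0.585/0.585 = 1.0
  Ag: 0.589/0.585 = 1.01
Empirical formula: AgNO3

AgNO3


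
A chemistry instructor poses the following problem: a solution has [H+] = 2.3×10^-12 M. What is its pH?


pH = -log10([H+]) = -log10(2.3×10^-12)
= 12 - log10(2.3)
= 12 - 0.36
= 11.64

11.64


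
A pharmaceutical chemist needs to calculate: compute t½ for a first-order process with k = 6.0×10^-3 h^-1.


t½ = ln2/k = 0.693147/(6.0×10^-3 h^-1)
= 115.5 h

115.5 h


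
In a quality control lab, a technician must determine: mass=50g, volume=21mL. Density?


ρ = mass/volume
= 50/21
= 2.381 g/mL

2.381 g/mL


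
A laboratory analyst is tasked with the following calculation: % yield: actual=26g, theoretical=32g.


% yield = actual/theoretical × 100
= 26/32 × 100
= 81.25%

81.25%


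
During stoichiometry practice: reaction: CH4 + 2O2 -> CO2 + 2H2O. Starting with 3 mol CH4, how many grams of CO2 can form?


Mole ratio CO2:CH4 = 1:1
n(CO2) = 3 × 1/1 = 3.000 mol
mass = 3.000 × 44.01 = 132.03 g

132.03 g


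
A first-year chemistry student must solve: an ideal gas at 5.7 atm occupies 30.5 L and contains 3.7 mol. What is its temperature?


PV = nRT  (R = 0.08206 L·atm/(mol·K))
T = PV/(nR) = 5.7×30.5/(3.7×0.08206)
= 173.85/0.303622
= 572.59 K

572.59 K


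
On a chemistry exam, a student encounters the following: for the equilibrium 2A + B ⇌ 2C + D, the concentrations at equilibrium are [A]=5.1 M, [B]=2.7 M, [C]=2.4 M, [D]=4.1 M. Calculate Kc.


Kc = [C]^2[D]/([A]^2[B])
= (2.4^2 × 4.1^1)/(5.1^2 × 2.7^1)
= 23.616/70.227
= 0.3363

0.3363


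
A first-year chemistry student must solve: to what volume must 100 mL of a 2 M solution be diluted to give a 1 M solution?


C1V1 = C2V2
2 × 100 = 1 × V2
V2 = 200/1 = 200.0 mL

200.0 mL


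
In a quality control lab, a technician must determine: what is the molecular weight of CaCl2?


M(CaCl2) = 1×40.08 + 2×35.45
= 40.08 + 70.9
= 110.98 g/mol

110.98 g/mol


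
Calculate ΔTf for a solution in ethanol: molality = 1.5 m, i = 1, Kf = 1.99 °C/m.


ΔTf = Kf × m × i
= 1.99 × 1.5 × 1
= 2.985 °C

2.985 °C


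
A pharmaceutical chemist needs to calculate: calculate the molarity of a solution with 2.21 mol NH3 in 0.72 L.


M = n/V = 2.21/0.72 = 3.069 mol/L

3.069 M


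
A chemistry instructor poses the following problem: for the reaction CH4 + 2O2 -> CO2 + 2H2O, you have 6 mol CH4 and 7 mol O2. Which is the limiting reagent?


Mole ratio available / coefficient:
  CH4: 6/1 = 6.000
  O2: 7/2 = 3.500
Smaller ratio is limiting.

O2


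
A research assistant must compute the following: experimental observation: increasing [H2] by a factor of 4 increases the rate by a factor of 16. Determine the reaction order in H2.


rate ∝ [H2]^n
4^n = 16 → n = 2
Order in H2: 2

2
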